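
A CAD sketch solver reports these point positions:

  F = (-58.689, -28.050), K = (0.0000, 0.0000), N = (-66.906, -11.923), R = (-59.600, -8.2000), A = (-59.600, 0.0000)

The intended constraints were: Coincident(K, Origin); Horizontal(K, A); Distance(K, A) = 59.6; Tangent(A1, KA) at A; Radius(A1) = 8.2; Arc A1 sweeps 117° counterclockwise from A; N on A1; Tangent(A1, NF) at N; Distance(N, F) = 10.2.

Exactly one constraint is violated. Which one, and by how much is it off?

Distance(N, F) = 10.2 — off by 7.90.

K = (0.00, 0.00) ✓; K.y = 0.00, A.y = 0.00 ✓; |KA| = 59.60 ✓; ∠(RA, AK) = 90.00° ✓; |RA| = 8.200 ✓; bearing(R→N) − bearing(R→A) = 117.0° ✓; |RN| = 8.200 ✓; ∠(RN, NF) = 90.00° ✓; |NF| = 18.10 ✗.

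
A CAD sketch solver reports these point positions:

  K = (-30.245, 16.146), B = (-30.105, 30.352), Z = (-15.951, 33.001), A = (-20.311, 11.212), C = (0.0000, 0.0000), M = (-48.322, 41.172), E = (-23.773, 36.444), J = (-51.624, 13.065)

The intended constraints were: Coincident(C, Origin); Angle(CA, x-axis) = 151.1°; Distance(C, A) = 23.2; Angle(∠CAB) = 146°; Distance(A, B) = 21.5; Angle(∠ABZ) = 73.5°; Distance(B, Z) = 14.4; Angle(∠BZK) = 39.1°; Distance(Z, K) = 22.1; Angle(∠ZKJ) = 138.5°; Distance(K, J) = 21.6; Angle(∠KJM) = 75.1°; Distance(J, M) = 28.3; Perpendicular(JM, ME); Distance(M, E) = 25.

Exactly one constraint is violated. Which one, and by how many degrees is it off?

Perpendicular(JM, ME) — off by 4.20°.

C = (0.00, 0.00) ✓; CA at 151.1° ✓; |CA| = 23.20 ✓; ∠CAB = 146.0° ✓; |AB| = 21.50 ✓; ∠ABZ = 73.50° ✓; |BZ| = 14.40 ✓; ∠BZK = 39.10° ✓; |ZK| = 22.10 ✓; ∠ZKJ = 138.5° ✓; |KJ| = 21.60 ✓; ∠KJM = 75.10° ✓; |JM| = 28.30 ✓; ∠(JM, ME) = 94.20° ✗; |ME| = 25.00 ✓.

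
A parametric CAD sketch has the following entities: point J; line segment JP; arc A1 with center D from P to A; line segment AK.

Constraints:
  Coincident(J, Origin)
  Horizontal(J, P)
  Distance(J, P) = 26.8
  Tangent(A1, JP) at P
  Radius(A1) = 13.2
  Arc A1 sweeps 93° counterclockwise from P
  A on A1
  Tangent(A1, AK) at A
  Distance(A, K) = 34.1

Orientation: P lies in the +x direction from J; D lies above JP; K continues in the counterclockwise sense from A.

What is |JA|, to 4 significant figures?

42.33

J is at the origin; JP is horizontal with |JP| = 26.8 and P on the +x side, so P = (26.80, 0.000). Tangency of A1 to JP means the radius DP is perpendicular to JP, so D = P + (0, 13.2) = (26.80, 13.20). On A1, P sits at bearing -90° from D; a 93° counterclockwise sweep puts A at bearing 3°, so A = D + 13.2·(cos 3°, sin 3°) = (39.98, 13.89). Then |JA| = |A − J| = 42.33.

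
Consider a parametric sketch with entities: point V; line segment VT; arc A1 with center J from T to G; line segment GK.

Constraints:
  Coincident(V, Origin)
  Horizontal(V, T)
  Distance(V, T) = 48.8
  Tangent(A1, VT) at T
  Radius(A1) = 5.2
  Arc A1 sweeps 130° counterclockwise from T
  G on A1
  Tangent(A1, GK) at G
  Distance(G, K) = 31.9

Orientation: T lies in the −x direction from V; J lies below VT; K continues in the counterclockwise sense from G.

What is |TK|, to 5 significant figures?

36.886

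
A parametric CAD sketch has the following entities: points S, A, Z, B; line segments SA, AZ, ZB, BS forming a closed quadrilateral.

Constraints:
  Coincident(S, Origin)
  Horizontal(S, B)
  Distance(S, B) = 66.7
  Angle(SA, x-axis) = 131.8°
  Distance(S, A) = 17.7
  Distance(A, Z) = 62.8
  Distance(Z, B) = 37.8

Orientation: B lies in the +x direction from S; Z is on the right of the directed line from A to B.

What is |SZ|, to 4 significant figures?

45.55

Checks: |AZ| = 62.80 ✓; |ZB| = 37.80 ✓.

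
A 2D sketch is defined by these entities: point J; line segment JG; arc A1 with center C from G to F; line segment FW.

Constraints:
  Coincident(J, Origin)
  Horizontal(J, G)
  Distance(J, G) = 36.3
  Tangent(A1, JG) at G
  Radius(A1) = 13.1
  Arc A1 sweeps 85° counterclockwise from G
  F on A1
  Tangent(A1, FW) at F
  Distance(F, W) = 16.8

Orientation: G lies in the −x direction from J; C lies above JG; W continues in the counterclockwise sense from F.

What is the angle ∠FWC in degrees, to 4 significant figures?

37.95°

J is at the origin; JG is horizontal with |JG| = 36.3 and G on the −x side, so G = (-36.30, 0.000). A1 meets JG tangentially, so CG is at right angles to JG, so C = G + (0, 13.1) = (-36.30, 13.10). On A1, G sits at bearing -90° from C; an 85° counterclockwise sweep puts F at bearing -5°, so F = C + 13.1·(cos -5°, sin -5°) = (-23.25, 11.96). Since A1 is tangent to FW there, CF ⟂ FW, so FW runs along (−sin -5°, cos -5°); with |FW| = 16.8, W = (-21.79, 28.69). Then cos ∠FWC = WF·WC / (|WF||WC|), giving 37.95°.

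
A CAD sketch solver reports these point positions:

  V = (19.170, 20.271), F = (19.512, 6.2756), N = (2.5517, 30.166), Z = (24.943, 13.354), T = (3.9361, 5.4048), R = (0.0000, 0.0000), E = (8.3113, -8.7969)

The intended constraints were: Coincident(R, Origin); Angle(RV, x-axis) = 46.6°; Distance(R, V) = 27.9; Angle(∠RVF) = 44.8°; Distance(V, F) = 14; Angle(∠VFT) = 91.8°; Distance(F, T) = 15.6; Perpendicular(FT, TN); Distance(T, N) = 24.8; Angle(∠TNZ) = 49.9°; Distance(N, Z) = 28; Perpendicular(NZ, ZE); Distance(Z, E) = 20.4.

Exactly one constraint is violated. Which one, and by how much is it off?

Distance(Z, E) = 20.4 — off by 7.30.

R = (0.00, 0.00) ✓; RV at 46.60° ✓; |RV| = 27.90 ✓; ∠RVF = 44.80° ✓; |VF| = 14.00 ✓; ∠VFT = 91.80° ✓; |FT| = 15.60 ✓; ∠(FT, TN) = 90.00° ✓; |TN| = 24.80 ✓; ∠TNZ = 49.90° ✓; |NZ| = 28.00 ✓; ∠(NZ, ZE) = 90.00° ✓; |ZE| = 27.70 ✗.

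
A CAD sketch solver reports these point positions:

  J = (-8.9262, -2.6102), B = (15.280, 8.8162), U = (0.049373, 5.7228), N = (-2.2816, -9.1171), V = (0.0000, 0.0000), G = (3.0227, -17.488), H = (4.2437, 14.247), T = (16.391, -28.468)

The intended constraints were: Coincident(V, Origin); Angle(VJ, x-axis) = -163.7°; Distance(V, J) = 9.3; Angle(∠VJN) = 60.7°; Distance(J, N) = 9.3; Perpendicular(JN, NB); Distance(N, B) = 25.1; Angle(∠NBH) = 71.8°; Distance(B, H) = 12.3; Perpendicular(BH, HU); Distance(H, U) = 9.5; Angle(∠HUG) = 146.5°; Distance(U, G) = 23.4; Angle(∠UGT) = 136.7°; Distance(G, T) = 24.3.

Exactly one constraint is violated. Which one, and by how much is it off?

Distance(G, T) = 24.3 — off by 7.00.

V = (0.00, 0.00) ✓; VJ at -163.7° ✓; |VJ| = 9.300 ✓; ∠VJN = 60.70° ✓; |JN| = 9.300 ✓; ∠(JN, NB) = 90.00° ✓; |NB| = 25.10 ✓; ∠NBH = 71.80° ✓; |BH| = 12.30 ✓; ∠(BH, HU) = 90.00° ✓; |HU| = 9.500 ✓; ∠HUG = 146.5° ✓; |UG| = 23.40 ✓; ∠UGT = 136.7° ✓; |GT| = 17.30 ✗.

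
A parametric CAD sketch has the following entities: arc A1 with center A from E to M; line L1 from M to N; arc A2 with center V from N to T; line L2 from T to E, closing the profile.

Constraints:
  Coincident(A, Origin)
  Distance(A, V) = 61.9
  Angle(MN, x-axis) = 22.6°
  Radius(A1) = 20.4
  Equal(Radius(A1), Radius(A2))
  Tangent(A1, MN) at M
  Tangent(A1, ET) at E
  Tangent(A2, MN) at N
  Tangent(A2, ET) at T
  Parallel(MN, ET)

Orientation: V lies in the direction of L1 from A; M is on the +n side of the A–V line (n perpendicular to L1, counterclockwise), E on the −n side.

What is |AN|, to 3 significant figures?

65.2

The slot axis is L1's direction at 22.6°, so u = (cos 22.6°, sin 22.6°) = (0.923, 0.384) and n = (−sin 22.6°, cos 22.6°) = (-0.384, 0.923). A is at the origin and V lies 61.9 along u from A, so V = 61.9·u = (57.1, 23.8). Tangency of A1 to both parallel lines with radius 20.4 puts M and E at A ± 20.4·n: M = (-7.84, 18.8), E = (7.84, -18.8). Equal radii place N and T the same way about V: N = V + 20.4·n = (49.3, 42.6), T = V − 20.4·n = (65.0, 4.95). Then |AN| = |N − A| = 65.2.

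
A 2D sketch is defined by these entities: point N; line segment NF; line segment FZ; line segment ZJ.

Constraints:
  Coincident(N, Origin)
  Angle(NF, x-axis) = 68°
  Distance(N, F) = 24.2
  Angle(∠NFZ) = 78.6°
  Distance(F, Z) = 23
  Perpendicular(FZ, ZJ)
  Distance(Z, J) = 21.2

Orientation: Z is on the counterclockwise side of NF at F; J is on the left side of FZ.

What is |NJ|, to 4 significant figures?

18.39

N is at the origin; NF runs at 68.0° with length 24.2, so F = 24.2·(cos 68.0°, sin 68.0°) = (9.065, 22.44). ∠NFZ = 78.6°, so FZ runs at 68.0° + (180° − 78.6°) = 169.4° from the x-axis; with |FZ| = 23.0, Z = F + 23.0·(cos 169.4°, sin 169.4°) = (-13.54, 26.67). The perpendicularity gives ZJ at right angles to FZ; with |ZJ| = 21.2 on the left of FZ, J = Z + 21.2·(-0.1840, -0.9829) = (-17.44, 5.831). Then |NJ| = |J − N| = 18.39.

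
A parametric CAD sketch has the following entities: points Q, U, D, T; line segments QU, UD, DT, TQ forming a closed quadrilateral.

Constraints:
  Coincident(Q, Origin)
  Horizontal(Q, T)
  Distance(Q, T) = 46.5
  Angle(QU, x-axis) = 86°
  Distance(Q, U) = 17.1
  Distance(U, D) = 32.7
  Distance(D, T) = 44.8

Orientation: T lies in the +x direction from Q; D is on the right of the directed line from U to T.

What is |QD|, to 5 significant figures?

16.108

Checks: |QT| = 46.50 ✓; |QU| = 17.10 ✓; |UD| = 32.70 ✓; |DT| = 44.80 ✓.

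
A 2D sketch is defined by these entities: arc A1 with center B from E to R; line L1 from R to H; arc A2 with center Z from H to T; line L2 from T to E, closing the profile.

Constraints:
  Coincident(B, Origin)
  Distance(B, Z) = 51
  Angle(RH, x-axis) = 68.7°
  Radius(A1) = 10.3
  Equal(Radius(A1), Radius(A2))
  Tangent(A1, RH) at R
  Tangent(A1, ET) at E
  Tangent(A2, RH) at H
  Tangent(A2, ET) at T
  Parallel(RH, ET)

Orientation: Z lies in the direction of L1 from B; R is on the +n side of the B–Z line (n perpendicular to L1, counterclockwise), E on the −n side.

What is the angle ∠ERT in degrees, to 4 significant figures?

68.01°

The slot axis is L1's direction at 68.7°, so u = (cos 68.7°, sin 68.7°) = (0.3633, 0.9317) and n = (−sin 68.7°, cos 68.7°) = (-0.9317, 0.3633). B is at the origin and Z lies 51.0 along u from B, so Z = 51.0·u = (18.53, 47.52). Tangency of A1 to both parallel lines with radius 10.3 puts R and E at B ± 10.3·n: R = (-9.596, 3.741), E = (9.596, -3.741). Equal radii place H and T the same way about Z: H = Z + 10.3·n = (8.929, 51.26), T = Z − 10.3·n = (28.12, 43.77). Then cos ∠ERT = RE·RT / (|RE||RT|), giving 68.01°.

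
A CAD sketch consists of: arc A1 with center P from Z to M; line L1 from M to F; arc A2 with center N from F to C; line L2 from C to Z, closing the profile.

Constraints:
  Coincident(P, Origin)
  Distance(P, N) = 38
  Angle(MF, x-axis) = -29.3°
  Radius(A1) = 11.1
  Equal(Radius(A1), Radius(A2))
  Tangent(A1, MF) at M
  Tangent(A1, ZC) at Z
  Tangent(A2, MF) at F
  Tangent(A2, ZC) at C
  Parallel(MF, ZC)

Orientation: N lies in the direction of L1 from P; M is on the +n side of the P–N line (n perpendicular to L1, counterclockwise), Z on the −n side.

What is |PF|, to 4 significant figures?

39.59

The slot axis is L1's direction at -29.3°, so u = (cos -29.3°, sin -29.3°) = (0.8721, -0.4894) and n = (−sin -29.3°, cos -29.3°) = (0.4894, 0.8721). P is at the origin and N lies 38.0 along u from P, so N = 38.0·u = (33.14, -18.60). Tangency of A1 to both parallel lines with radius 11.1 puts M and Z at P ± 11.1·n: M = (5.432, 9.680), Z = (-5.432, -9.680). Equal radii place F and C the same way about N: F = N + 11.1·n = (38.57, -8.917), C = N − 11.1·n = (27.71, -28.28). Then |PF| = |F − P| = 39.59.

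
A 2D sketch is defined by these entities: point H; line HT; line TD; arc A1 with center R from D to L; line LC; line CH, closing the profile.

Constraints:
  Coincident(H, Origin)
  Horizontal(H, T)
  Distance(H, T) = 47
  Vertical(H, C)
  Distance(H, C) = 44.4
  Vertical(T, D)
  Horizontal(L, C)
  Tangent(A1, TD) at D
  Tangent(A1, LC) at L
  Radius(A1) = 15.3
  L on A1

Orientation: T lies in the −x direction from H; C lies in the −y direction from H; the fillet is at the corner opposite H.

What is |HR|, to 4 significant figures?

43.03

HC is vertical with |HC| = 44.4 and C on the −y side, so C = (0.000, -44.40). The virtual corner opposite H is at (-47.00, -44.40). A1 meets TD tangentially, so RD is at right angles to TD and the tangent condition forces RL to be normal to LC, with radius 15.3, so the center R sits 15.3 in from both sides at R = (-31.70, -29.10). Then |HR| = |R − H| = 43.03.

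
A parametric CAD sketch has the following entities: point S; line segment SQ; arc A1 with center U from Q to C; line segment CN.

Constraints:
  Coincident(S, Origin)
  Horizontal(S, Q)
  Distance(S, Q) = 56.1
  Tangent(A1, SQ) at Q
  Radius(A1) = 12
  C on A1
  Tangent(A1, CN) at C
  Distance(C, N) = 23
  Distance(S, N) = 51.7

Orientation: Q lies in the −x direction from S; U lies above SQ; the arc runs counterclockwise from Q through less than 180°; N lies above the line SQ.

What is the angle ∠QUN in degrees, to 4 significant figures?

142.2°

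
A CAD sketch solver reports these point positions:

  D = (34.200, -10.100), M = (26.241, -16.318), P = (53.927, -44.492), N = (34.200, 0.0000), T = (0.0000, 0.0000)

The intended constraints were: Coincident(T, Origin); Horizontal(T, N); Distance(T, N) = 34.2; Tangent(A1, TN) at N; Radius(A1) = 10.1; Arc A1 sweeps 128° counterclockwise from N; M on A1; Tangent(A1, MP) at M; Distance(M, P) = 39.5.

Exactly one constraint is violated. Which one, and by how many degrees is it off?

Tangent(A1, MP) at M — off by 6.50°.

T = (0.00, 0.00) ✓; T.y = 0.00, N.y = 0.00 ✓; |TN| = 34.20 ✓; ∠(DN, NT) = 90.00° ✓; |DN| = 10.10 ✓; bearing(D→M) − bearing(D→N) = 128.0° ✓; |DM| = 10.10 ✓; ∠(DM, MP) = 83.50° ✗; |MP| = 39.50 ✓.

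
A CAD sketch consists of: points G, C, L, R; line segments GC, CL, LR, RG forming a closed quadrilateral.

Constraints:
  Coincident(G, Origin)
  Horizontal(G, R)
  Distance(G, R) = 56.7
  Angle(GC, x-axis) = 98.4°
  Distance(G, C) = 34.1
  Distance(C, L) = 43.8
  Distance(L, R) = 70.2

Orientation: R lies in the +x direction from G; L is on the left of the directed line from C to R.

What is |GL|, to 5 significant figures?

69.130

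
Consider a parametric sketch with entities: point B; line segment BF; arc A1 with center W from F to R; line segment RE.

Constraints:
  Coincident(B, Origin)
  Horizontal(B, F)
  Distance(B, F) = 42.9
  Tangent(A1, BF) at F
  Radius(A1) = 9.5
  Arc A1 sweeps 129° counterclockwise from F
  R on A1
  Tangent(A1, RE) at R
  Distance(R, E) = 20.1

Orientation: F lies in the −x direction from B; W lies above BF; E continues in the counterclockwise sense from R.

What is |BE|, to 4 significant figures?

57.33

On A1, F sits at bearing -90° from W; a 129° counterclockwise sweep puts R at bearing 39°, so R = W + 9.5·(cos 39°, sin 39°) = (-35.52, 15.48). The tangent condition forces WR to be normal to RE, so RE runs along (−sin 39°, cos 39°); with |RE| = 20.1, E = (-48.17, 31.10). Then |BE| = |E − B| = 57.33.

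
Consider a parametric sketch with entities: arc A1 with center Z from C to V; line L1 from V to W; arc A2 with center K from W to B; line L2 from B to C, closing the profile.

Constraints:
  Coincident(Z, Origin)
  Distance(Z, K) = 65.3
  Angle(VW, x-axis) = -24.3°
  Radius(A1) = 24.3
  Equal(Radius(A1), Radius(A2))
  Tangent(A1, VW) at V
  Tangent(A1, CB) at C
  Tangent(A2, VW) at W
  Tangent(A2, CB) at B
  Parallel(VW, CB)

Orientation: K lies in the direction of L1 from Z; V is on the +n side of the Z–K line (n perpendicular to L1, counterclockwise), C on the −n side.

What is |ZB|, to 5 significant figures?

69.675

The slot axis is L1's direction at -24.3°, so u = (cos -24.3°, sin -24.3°) = (0.91140, -0.41151) and n = (−sin -24.3°, cos -24.3°) = (0.41151, 0.91140). Z is at the origin and K lies 65.3 along u from Z, so K = 65.3·u = (59.515, -26.872). Tangency of A1 to both parallel lines with radius 24.3 puts V and C at Z ± 24.3·n: V = (9.9998, 22.147), C = (-9.9998, -22.147). Equal radii place W and B the same way about K: W = K + 24.3·n = (69.514, -4.7248), B = K − 24.3·n = (49.515, -49.019). Then |ZB| = |B − Z| = 69.675.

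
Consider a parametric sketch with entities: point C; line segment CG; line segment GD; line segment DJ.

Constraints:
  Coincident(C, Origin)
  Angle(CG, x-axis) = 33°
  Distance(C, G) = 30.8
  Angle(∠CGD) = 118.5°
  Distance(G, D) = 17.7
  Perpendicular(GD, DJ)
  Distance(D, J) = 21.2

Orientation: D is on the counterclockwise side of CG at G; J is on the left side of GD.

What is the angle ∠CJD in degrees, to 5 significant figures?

100.27°

∠CGD = 118.5°, so GD runs at 33.0° + (180° − 118.5°) = 94.500° from the x-axis; with |GD| = 17.7, D = G + 17.7·(cos 94.500°, sin 94.500°) = (24.442, 34.420). GD is perpendicular to DJ; with |DJ| = 21.2 on the left of GD, J = D + 21.2·(-0.99692, -0.078459) = (3.3077, 32.757). Then cos ∠CJD = JC·JD / (|JC||JD|), giving 100.27°.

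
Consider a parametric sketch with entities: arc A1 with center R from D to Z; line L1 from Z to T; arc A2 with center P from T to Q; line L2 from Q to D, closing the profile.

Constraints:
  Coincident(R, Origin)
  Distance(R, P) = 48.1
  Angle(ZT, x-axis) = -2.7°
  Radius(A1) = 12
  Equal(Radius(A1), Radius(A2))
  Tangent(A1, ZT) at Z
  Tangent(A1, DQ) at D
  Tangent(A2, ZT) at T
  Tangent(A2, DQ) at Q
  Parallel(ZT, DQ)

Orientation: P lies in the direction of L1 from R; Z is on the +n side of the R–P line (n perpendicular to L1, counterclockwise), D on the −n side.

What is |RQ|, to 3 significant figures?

49.6

The slot axis is L1's direction at -2.7°, so u = (cos -2.7°, sin -2.7°) = (0.999, -0.0471) and n = (−sin -2.7°, cos -2.7°) = (0.0471, 0.999). R is at the origin and P lies 48.1 along u from R, so P = 48.1·u = (48.0, -2.27). Tangency of A1 to both parallel lines with radius 12.0 puts Z and D at R ± 12.0·n: Z = (0.565, 12.0), D = (-0.565, -12.0). Equal radii place T and Q the same way about P: T = P + 12.0·n = (48.6, 9.72), Q = P − 12.0·n = (47.5, -14.3). Then |RQ| = |Q − R| = 49.6.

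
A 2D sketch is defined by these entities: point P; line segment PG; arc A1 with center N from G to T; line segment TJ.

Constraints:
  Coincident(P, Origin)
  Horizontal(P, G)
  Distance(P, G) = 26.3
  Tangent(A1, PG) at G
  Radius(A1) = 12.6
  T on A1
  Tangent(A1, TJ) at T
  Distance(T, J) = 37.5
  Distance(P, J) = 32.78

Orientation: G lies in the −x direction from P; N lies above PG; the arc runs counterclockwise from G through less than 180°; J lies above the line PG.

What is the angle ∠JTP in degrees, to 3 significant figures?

60.9°

Checks: ∠(NG, GP) = 90.00° ✓; |NT| = 12.60 ✓; ∠(NT, TJ) = 90.00° ✓; |TJ| = 37.50 ✓; |PJ| = 32.78 ✓.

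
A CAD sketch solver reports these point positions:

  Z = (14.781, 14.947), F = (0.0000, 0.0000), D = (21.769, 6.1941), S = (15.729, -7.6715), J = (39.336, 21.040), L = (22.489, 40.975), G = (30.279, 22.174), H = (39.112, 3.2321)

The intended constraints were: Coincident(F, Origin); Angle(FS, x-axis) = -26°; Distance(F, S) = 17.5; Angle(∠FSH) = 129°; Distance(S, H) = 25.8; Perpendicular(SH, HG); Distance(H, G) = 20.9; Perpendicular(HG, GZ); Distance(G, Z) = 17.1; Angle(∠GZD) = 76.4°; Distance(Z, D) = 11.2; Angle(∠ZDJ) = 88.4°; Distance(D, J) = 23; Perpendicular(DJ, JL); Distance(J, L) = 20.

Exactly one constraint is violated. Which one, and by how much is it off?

Distance(J, L) = 20 — off by 6.10.

F = (0.00, 0.00) ✓; FS at -26.00° ✓; |FS| = 17.50 ✓; ∠FSH = 129.0° ✓; |SH| = 25.80 ✓; ∠(SH, HG) = 90.00° ✓; |HG| = 20.90 ✓; ∠(HG, GZ) = 90.00° ✓; |GZ| = 17.10 ✓; ∠GZD = 76.40° ✓; |ZD| = 11.20 ✓; ∠ZDJ = 88.40° ✓; |DJ| = 23.00 ✓; ∠(DJ, JL) = 90.00° ✓; |JL| = 26.10 ✗.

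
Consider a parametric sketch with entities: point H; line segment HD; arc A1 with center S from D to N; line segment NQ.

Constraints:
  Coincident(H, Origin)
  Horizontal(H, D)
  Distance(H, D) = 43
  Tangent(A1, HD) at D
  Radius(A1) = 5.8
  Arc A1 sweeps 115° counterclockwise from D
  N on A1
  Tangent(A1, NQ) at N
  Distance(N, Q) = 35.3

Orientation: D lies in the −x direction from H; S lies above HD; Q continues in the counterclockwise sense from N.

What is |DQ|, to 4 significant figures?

41.39

H is at the origin; HD is horizontal with |HD| = 43.0 and D on the −x side, so D = (-43.00, 0.000). A1 meets HD tangentially, so SD is at right angles to HD, so S = D + (0, 5.8) = (-43.00, 5.800). On A1, D sits at bearing -90° from S; a 115° counterclockwise sweep puts N at bearing 25°, so N = S + 5.8·(cos 25°, sin 25°) = (-37.74, 8.251). Tangency of A1 to NQ means the radius SN is perpendicular to NQ, so NQ runs along (−sin 25°, cos 25°); with |NQ| = 35.3, Q = (-52.66, 40.24). Then |DQ| = |Q − D| = 41.39.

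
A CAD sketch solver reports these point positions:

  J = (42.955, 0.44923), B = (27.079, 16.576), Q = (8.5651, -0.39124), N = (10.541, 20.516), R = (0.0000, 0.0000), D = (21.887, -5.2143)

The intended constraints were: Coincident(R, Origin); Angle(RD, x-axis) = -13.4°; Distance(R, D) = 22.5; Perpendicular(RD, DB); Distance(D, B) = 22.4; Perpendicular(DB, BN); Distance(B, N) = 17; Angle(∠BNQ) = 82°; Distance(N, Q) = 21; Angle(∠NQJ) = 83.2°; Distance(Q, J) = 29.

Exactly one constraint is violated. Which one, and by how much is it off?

Distance(Q, J) = 29 — off by 5.40.

R = (0.00, 0.00) ✓; RD at -13.40° ✓; |RD| = 22.50 ✓; ∠(RD, DB) = 90.00° ✓; |DB| = 22.40 ✓; ∠(DB, BN) = 90.00° ✓; |BN| = 17.00 ✓; ∠BNQ = 82.00° ✓; |NQ| = 21.00 ✓; ∠NQJ = 83.20° ✓; |QJ| = 34.40 ✗.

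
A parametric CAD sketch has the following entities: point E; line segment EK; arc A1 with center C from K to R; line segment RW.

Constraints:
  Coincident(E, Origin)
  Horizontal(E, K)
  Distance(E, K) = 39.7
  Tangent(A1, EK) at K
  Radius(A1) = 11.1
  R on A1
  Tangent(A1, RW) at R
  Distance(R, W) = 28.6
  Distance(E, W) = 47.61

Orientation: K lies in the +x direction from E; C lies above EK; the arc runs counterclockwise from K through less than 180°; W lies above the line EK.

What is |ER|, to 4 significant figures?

51.16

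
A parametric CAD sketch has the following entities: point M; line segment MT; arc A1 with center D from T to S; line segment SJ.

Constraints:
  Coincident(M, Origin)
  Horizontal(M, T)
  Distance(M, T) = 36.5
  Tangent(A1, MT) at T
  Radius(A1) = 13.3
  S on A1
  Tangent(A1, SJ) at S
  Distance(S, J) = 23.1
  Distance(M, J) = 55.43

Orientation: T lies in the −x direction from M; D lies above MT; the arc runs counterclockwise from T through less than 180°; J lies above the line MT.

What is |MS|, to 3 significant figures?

32.9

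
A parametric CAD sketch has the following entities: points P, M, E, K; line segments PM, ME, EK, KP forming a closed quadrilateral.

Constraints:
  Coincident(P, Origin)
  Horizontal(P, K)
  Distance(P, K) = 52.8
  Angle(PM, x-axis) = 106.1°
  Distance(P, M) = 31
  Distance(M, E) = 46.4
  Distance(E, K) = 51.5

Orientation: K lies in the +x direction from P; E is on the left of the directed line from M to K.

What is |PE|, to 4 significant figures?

58.86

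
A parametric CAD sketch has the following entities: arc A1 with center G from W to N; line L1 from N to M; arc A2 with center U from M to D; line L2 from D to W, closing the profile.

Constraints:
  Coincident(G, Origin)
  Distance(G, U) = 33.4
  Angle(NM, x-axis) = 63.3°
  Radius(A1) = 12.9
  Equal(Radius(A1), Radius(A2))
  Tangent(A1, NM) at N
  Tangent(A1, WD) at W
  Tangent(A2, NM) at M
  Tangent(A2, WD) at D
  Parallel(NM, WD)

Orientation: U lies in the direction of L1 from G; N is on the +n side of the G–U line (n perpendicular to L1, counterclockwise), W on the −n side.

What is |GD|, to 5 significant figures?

35.805

Tangency of A1 to both parallel lines with radius 12.9 puts N and W at G ± 12.9·n: N = (-11.524, 5.7962), W = (11.524, -5.7962). Equal radii place M and D the same way about U: M = U + 12.9·n = (3.4828, 35.635), D = U − 12.9·n = (26.532, 24.042). Then |GD| = |D − G| = 35.805.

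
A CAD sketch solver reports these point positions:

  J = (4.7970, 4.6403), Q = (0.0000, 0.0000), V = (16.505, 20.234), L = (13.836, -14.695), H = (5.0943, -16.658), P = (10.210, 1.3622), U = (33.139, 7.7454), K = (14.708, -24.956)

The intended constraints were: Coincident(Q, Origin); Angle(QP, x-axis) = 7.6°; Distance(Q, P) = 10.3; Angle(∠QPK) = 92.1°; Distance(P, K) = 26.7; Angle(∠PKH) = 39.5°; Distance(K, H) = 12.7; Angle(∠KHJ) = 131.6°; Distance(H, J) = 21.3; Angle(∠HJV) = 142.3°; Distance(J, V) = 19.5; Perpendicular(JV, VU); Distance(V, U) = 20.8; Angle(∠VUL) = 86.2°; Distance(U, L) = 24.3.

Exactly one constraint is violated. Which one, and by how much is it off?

Distance(U, L) = 24.3 — off by 5.30.

Q = (0.00, 0.00) ✓; QP at 7.599° ✓; |QP| = 10.30 ✓; ∠QPK = 92.10° ✓; |PK| = 26.70 ✓; ∠PKH = 39.50° ✓; |KH| = 12.70 ✓; ∠KHJ = 131.6° ✓; |HJ| = 21.30 ✓; ∠HJV = 142.3° ✓; |JV| = 19.50 ✓; ∠(JV, VU) = 90.00° ✓; |VU| = 20.80 ✓; ∠VUL = 86.20° ✓; |UL| = 29.60 ✗.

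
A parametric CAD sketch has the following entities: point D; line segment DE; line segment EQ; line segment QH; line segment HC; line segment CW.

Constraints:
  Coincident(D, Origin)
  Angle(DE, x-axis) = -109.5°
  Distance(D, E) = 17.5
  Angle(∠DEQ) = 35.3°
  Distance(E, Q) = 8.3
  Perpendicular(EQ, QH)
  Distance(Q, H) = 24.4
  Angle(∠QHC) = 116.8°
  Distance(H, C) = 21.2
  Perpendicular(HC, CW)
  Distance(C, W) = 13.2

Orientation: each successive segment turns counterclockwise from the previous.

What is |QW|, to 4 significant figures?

33.32

D is at the origin; DE runs at -109.5° with length 17.5, so E = (-5.842, -16.50). ∠DEQ = 35.3° gives EQ at 35.20° from the x-axis; with |EQ| = 8.3, Q = (0.9407, -11.71). EQ is perpendicular to QH, so QH runs at 125.2°; with |QH| = 24.4, H = (-13.12, 8.226). ∠QHC = 116.8° gives HC at -171.6° from the x-axis; with |HC| = 21.2, C = (-34.10, 5.130). The perpendicularity gives CW at right angles to HC, so CW runs at -81.60°; with |CW| = 13.2, W = (-32.17, -7.929). Then |QW| = |W − Q| = 33.32.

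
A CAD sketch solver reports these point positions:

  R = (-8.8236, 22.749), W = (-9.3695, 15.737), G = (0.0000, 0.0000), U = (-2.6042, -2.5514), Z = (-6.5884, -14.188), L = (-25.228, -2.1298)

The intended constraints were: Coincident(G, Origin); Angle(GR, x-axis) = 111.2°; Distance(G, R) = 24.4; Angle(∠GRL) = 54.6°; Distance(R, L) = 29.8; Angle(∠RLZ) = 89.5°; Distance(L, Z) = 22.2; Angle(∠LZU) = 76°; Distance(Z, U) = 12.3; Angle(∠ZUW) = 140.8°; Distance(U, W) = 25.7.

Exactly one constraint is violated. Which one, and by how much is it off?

Distance(U, W) = 25.7 — off by 6.20.

G = (0.00, 0.00) ✓; GR at 111.2° ✓; |GR| = 24.40 ✓; ∠GRL = 54.60° ✓; |RL| = 29.80 ✓; ∠RLZ = 89.50° ✓; |LZ| = 22.20 ✓; ∠LZU = 76.00° ✓; |ZU| = 12.30 ✓; ∠ZUW = 140.8° ✓; |UW| = 19.50 ✗.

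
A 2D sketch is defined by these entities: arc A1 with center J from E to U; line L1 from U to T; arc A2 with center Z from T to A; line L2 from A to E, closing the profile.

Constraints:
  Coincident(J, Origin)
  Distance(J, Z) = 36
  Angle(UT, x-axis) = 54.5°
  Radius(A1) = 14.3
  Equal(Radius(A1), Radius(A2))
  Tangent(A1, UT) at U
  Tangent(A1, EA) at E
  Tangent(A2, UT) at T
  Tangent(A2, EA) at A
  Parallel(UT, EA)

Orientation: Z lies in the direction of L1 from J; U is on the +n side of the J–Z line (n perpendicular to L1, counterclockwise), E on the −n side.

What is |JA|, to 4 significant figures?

38.74

Tangency of A1 to both parallel lines with radius 14.3 puts U and E at J ± 14.3·n: U = (-11.64, 8.304), E = (11.64, -8.304). Equal radii place T and A the same way about Z: T = Z + 14.3·n = (9.263, 37.61), A = Z − 14.3·n = (32.55, 21.00). Then |JA| = |A − J| = 38.74.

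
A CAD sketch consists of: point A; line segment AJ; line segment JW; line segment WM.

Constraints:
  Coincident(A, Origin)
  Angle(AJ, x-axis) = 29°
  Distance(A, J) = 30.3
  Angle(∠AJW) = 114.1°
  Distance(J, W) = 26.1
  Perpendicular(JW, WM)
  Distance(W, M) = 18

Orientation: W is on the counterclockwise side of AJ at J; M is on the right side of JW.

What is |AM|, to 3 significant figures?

59.7

A is at the origin; AJ runs at 29.0° with length 30.3, so J = 30.3·(cos 29.0°, sin 29.0°) = (26.5, 14.7). ∠AJW = 114.1°, so JW runs at 29.0° + (180° − 114.1°) = 94.9° from the x-axis; with |JW| = 26.1, W = J + 26.1·(cos 94.9°, sin 94.9°) = (24.3, 40.7). JW ⟂ WM; with |WM| = 18.0 on the right of JW, M = W + 18.0·(0.996, 0.0854) = (42.2, 42.2). Then |AM| = |M − A| = 59.7.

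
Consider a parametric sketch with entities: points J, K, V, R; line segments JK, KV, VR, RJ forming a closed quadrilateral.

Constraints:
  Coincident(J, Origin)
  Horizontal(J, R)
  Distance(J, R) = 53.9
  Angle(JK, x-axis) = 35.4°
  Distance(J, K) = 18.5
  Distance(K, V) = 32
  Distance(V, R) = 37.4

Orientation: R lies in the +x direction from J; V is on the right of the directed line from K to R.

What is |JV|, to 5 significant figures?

30.409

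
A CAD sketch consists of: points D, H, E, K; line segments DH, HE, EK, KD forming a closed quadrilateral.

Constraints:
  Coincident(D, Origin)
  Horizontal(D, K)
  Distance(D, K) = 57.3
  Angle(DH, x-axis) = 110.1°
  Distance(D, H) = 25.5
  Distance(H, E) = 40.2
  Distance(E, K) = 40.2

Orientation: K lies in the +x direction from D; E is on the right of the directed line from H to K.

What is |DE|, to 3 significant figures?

18.7

Checks: |HE| = 40.20 ✓; |EK| = 40.20 ✓.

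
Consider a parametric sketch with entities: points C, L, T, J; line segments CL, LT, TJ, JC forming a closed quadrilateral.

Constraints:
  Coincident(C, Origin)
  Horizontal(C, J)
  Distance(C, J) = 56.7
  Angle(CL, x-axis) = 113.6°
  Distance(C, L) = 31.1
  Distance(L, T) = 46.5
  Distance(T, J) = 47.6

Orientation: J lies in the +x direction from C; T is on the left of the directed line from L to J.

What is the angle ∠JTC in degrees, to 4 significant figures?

69.10°

C is at the origin; C and J share the same y with |CJ| = 56.7 and J in +x, so J = (56.7, 0). CL runs at 113.6° with |CL| = 31.1, so L = (-12.45, 28.50). T is determined by |LT| = 46.5 and |TJ| = 47.6 together: it lies at the intersection of circle(L, 46.5) and circle(J, 47.6). With |LJ| = 74.79, the foot of the radical line on LJ is 36.70 from L and the perpendicular offset is √(46.5² − 36.70²) = 28.55. Taking the left-of-LJ solution: T = (32.36, 40.91).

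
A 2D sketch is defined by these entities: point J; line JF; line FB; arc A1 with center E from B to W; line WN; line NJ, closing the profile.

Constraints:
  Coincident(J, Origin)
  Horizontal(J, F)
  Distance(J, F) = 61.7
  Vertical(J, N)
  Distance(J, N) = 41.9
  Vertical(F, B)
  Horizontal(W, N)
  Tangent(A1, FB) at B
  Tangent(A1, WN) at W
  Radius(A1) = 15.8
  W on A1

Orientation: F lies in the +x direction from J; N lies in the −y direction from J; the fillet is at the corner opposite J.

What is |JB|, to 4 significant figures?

66.99

J is at the origin; J and F share the same y with |JF| = 61.7 and F on the +x side, so F = (61.70, 0.000). J and N share the same x with |JN| = 41.9 and N on the −y side, so N = (0.000, -41.90). The virtual corner opposite J is at (61.70, -41.90). Tangency of A1 to FB means the radius EB is perpendicular to FB and tangency of A1 to WN means the radius EW is perpendicular to WN, with radius 15.8, so the center E sits 15.8 in from both sides at E = (45.90, -26.10). That places the tangent points at B = (61.70, -26.10) on FB and W = (45.90, -41.90) on WN. Then |JB| = |B − J| = 66.99.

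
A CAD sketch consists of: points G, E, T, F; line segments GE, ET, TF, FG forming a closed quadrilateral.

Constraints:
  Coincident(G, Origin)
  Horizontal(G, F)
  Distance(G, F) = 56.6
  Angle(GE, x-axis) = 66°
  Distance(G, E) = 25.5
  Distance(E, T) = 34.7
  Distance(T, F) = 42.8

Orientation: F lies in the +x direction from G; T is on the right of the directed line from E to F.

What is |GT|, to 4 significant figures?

18.84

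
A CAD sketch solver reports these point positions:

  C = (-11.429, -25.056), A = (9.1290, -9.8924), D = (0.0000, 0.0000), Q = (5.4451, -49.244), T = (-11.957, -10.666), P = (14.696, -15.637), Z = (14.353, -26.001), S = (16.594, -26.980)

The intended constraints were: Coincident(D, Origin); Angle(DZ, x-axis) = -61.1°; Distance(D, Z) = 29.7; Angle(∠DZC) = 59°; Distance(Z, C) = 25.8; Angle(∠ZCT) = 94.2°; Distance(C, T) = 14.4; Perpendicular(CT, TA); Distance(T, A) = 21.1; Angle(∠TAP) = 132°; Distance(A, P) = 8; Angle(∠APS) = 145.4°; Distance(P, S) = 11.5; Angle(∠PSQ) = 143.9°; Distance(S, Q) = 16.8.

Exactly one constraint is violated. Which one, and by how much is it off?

Distance(S, Q) = 16.8 — off by 8.10.

D = (0.00, 0.00) ✓; DZ at -61.10° ✓; |DZ| = 29.70 ✓; ∠DZC = 59.00° ✓; |ZC| = 25.80 ✓; ∠ZCT = 94.20° ✓; |CT| = 14.40 ✓; ∠(CT, TA) = 90.00° ✓; |TA| = 21.10 ✓; ∠TAP = 132.0° ✓; |AP| = 7.999 ✓; ∠APS = 145.4° ✓; |PS| = 11.50 ✓; ∠PSQ = 143.9° ✓; |SQ| = 24.90 ✗.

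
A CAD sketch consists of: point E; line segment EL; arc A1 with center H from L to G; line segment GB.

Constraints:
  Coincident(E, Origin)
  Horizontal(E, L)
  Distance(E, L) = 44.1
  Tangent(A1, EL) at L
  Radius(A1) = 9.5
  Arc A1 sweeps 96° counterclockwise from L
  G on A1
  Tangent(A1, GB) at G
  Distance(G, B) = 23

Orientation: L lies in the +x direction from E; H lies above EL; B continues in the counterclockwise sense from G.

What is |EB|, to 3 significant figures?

61.1

E is at the origin; EL is horizontal with |EL| = 44.1 and L on the +x side, so L = (44.1, 0.00). A1 meets EL tangentially, so HL is at right angles to EL, so H = L + (0, 9.5) = (44.1, 9.50). On A1, L sits at bearing -90° from H; a 96° counterclockwise sweep puts G at bearing 6°, so G = H + 9.5·(cos 6°, sin 6°) = (53.5, 10.5). A1 meets GB tangentially, so HG is at right angles to GB, so GB runs along (−sin 6°, cos 6°); with |GB| = 23.0, B = (51.1, 33.4). Then |EB| = |B − E| = 61.1.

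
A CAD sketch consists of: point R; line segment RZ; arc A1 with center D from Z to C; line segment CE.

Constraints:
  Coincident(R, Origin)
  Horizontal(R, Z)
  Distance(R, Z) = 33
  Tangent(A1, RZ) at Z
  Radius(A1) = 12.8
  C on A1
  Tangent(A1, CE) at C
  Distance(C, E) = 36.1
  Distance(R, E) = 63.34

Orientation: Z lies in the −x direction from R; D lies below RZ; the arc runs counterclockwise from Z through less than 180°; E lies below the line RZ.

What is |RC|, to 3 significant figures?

48.1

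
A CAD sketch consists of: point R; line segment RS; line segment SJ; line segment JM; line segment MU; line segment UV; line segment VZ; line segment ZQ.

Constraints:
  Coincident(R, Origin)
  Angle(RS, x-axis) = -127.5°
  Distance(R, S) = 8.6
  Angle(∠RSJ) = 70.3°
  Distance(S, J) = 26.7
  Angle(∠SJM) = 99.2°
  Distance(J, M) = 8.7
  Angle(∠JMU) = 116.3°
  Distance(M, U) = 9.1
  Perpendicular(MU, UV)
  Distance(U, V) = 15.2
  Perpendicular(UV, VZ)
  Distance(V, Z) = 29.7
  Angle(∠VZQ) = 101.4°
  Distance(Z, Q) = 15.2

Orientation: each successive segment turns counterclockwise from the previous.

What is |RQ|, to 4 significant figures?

46.24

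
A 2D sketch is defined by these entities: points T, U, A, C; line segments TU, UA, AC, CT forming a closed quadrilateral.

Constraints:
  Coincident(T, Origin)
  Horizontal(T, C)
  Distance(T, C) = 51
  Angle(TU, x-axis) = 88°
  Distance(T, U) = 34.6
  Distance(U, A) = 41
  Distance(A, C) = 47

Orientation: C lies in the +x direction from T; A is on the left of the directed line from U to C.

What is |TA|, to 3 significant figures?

61.3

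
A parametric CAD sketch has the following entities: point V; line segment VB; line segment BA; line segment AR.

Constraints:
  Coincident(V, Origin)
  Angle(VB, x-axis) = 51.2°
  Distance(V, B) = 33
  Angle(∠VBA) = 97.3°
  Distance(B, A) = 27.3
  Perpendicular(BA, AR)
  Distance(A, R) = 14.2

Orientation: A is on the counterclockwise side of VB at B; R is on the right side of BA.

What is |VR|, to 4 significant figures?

56.52

∠VBA = 97.3°, so BA runs at 51.2° + (180° − 97.3°) = 133.9° from the x-axis; with |BA| = 27.3, A = B + 27.3·(cos 133.9°, sin 133.9°) = (1.748, 45.39). BA ⟂ AR; with |AR| = 14.2 on the right of BA, R = A + 14.2·(0.7206, 0.6934) = (11.98, 55.24). Then |VR| = |R − V| = 56.52.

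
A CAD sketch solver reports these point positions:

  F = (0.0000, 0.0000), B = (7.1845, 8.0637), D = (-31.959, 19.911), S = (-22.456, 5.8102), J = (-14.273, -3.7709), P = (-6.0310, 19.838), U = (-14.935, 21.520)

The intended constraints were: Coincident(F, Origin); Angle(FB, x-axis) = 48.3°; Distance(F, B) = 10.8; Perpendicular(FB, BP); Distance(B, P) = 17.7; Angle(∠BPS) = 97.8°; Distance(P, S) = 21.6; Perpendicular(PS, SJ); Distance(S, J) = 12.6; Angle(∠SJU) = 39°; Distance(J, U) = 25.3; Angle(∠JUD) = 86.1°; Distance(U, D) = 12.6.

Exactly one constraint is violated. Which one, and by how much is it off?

Distance(U, D) = 12.6 — off by 4.50.

F = (0.00, 0.00) ✓; FB at 48.30° ✓; |FB| = 10.80 ✓; ∠(FB, BP) = 90.00° ✓; |BP| = 17.70 ✓; ∠BPS = 97.80° ✓; |PS| = 21.60 ✓; ∠(PS, SJ) = 90.00° ✓; |SJ| = 12.60 ✓; ∠SJU = 39.00° ✓; |JU| = 25.30 ✓; ∠JUD = 86.10° ✓; |UD| = 17.10 ✗.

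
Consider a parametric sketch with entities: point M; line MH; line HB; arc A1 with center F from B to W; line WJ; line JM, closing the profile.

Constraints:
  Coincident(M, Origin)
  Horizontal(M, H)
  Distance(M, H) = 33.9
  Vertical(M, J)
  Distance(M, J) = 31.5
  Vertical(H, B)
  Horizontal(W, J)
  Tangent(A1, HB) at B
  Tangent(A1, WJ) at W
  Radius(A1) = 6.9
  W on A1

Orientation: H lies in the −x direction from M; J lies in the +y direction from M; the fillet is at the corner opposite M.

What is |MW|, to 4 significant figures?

41.49

M is at the origin; M and H share the same y with |MH| = 33.9 and H on the −x side, so H = (-33.90, 0.000). M and J share the same x with |MJ| = 31.5 and J on the +y side, so J = (0.000, 31.50). The virtual corner opposite M is at (-33.90, 31.50). Since A1 is tangent to HB there, FB ⟂ HB and since A1 is tangent to WJ there, FW ⟂ WJ, with radius 6.9, so the center F sits 6.9 in from both sides at F = (-27.00, 24.60). That places the tangent points at B = (-33.90, 24.60) on HB and W = (-27.00, 31.50) on WJ. Then |MW| = |W − M| = 41.49.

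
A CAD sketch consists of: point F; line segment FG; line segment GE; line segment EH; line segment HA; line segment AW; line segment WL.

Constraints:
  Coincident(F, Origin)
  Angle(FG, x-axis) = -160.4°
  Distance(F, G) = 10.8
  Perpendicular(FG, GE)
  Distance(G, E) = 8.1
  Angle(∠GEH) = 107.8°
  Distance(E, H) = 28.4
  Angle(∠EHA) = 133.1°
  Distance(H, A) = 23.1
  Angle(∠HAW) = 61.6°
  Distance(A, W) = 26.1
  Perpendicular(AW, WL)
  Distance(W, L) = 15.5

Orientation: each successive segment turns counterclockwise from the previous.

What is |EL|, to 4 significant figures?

17.24

∠HAW = 61.6° gives AW at 167.1° from the x-axis; with |AW| = 26.1, W = (10.73, 12.82). AW is perpendicular to WL, so WL runs at -102.9°; with |WL| = 15.5, L = (7.273, -2.289). Then |EL| = |L − E| = 17.24.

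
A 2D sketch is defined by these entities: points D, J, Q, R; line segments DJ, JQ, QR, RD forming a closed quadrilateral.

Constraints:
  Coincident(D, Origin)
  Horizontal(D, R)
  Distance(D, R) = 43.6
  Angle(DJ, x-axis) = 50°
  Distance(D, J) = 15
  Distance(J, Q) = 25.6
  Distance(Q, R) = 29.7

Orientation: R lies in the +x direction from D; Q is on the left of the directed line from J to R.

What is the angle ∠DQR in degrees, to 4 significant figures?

75.32°

Checks: |JQ| = 25.60 ✓; |QR| = 29.70 ✓.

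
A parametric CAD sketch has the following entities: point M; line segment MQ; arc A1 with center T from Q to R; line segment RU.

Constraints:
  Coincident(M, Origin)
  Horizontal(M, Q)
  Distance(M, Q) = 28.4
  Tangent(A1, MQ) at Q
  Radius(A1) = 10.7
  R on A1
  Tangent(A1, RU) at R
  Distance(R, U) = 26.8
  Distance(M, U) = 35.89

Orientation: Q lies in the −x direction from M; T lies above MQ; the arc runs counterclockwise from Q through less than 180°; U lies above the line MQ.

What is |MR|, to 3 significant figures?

19.7

M is at the origin; M and Q share the same y with |MQ| = 28.4 and Q on the −x side, so Q = (-28.4, 0.00). The tangent condition forces TQ to be normal to MQ, so T = Q + (0, 10.7) = (-28.4, 10.7). Since TR ⟂ RU (tangency), |TU| = √(10.7² + 26.8²) = 28.9 regardless of where R sits on A1. So U lies on both circle(M, 35.89) and circle(T, 28.9); the above-MQ intersection is U = (-11.4, 34.0). R is the foot of the tangent from U: R = (-18.0, 8.06).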